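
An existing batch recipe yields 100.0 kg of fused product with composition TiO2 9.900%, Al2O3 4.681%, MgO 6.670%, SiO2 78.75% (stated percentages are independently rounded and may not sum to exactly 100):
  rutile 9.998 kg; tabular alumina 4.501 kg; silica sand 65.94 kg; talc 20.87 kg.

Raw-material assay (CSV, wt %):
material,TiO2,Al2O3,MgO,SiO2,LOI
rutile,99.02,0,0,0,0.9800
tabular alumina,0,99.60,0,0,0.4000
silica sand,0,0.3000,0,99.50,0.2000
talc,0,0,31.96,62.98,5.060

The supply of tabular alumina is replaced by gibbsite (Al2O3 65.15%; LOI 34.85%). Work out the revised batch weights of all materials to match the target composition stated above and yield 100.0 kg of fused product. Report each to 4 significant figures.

Every computation maintains exact precision from start to finish. Intermediates are printed, rounded to 4 significant digits, in the working; every reported value carries a single rounding; derived quantities (four oxide percentages, the totals, glass mass, LOI, the yield) are rebuilt using the weight values at 100.0 kg of glass in full float precision, exactly as printed in question or answer.
Oxide-by-oxide targets in 100.0 kg fused product:
  TiO2: 9.900% × 100.0 = 9.900 kg
  Al2O3: 4.681% × 100.0 = 4.681 kg
  MgO: 6.670% × 100.0 = 6.670 kg
  SiO2: 78.75% × 100.0 = 78.75 kg
Checking each oxide sum from the weights as reported, relative to the basis at hand (every target is met by its sum within answer rounding):
  TiO2: 9.998·0.9902 = 9.900 kg (target 9.900 kg)
  Al2O3: 6.881·0.6515 + 65.94·0.003000 = 4.681 kg (target 4.681 kg)
  MgO: 20.87·0.3196 = 6.670 kg (target 6.670 kg)
  SiO2: 65.94·0.9950 + 20.87·0.6298 = 78.75 kg (target 78.75 kg)
Glass-mass bookkeeping: total batch − LOI = 100.0 kg (the Σ of target masses is 100.0 kg; against the stated basis, 100.0 kg — gaps are rounding artifacts).
Whole-batch sum: Σ batch = 103.7 kg; loss to ignition Σ batch·LOI = 3.684 kg; yield = glass ÷ total batch = 96.45%.

Revised batch per 100.0 kg fused product:
  rutile: 9.998 kg
  gibbsite: 6.881 kg
  silica sand: 65.94 kg
  talc: 20.87 kg
Total batch = 103.7 kg; LOI loss = 3.684 kg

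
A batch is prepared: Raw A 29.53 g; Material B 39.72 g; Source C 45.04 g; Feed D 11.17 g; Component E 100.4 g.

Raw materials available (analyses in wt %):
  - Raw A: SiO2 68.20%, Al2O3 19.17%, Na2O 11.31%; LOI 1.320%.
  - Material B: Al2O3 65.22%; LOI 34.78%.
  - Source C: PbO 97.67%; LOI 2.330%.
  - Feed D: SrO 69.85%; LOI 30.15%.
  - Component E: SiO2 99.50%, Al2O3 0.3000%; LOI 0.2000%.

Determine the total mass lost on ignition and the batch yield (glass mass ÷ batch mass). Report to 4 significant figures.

Intermediates are printed rounded to 4 significant figures on the page — all internal work keeps full float precision through the solve. Every reported figure receives exactly one rounding — all derived quantities are carried from the batch weights at 207.0 g of glass in full float precision (five oxide percentages, LOI, the yield, net glass mass, totals) as given in either problem or answer.
LOI of each material in turn:
  Raw A: 29.53 × 0.01320 = 0.3898 g
  Material B: 39.72 × 0.3478 = 13.81 g
  Source C: 45.04 × 0.02330 = 1.049 g
  Feed D: 11.17 × 0.3015 = 3.368 g
  Component E: 100.4 × 0.002000 = 0.2008 g
Total LOI = 18.82 g
Glass = batch − LOI = 225.9 − 18.82 = 207.0 g

LOI loss = 18.82 g; glass = 207.0 g; yield = 91.67%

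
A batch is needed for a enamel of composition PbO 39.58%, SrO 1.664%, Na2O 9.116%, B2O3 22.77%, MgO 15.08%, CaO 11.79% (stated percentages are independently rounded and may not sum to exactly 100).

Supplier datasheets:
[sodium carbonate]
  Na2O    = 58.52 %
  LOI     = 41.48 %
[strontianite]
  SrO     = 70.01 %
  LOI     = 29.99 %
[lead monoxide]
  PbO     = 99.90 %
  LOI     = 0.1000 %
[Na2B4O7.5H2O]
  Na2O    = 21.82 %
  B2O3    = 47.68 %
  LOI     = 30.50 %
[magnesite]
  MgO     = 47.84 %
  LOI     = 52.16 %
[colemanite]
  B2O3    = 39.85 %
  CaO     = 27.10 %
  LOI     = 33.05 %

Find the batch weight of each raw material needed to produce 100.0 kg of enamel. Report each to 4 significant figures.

Working values are printed with 4-significant-figure rounding in the working — the whole derivation holds exact precision throughout. Each reported value carries a single rounding; derived quantities, including LOI, the yield, totals, net glass mass, the six compositions, are rebuilt from the weighed amounts on 100.0 kg of glass at full float precision, as set out in question or answer.
Oxide-by-oxide targets in 100.0 kg enamel:
  PbO: 39.58% × 100.0 = 39.58 kg
  SrO: 1.664% × 100.0 = 1.664 kg
  Na2O: 9.116% × 100.0 = 9.116 kg
  B2O3: 22.77% × 100.0 = 22.77 kg
  MgO: 15.08% × 100.0 = 15.08 kg
  CaO: 11.79% × 100.0 = 11.79 kg
Sums-versus-targets review on the weights just shown, versus the basis set out (summed amounts equal target values once rounding is allowed for):
  PbO: 39.62·0.9990 = 39.58 kg (target 39.58 kg)
  SrO: 2.377·0.7001 = 1.664 kg (target 1.664 kg)
  Na2O: 11.33·0.5852 + 11.39·0.2182 = 9.116 kg (target 9.116 kg)
  B2O3: 11.39·0.4768 + 43.51·0.3985 = 22.77 kg (target 22.77 kg)
  MgO: 31.52·0.4784 = 15.08 kg (target 15.08 kg)
  CaO: 43.51·0.2710 = 11.79 kg (target 11.79 kg)
Glass-mass closure: batch total minus LOI = 100.0 kg (per-oxide target masses sum to 100.0 kg; versus the stated basis of 100.0 kg — gaps are rounding artifacts).
Whole-batch sum: Σ batch = 139.7 kg; the LOI term Σ batch·LOI equals 39.75 kg; the yield ratio, glass ÷ batch: 71.56%.

Batch per 100.0 kg enamel:
  sodium carbonate: 11.33 kg
  strontianite: 2.377 kg
  lead monoxide: 39.62 kg
  Na2B4O7.5H2O: 11.39 kg
  magnesite: 31.52 kg
  colemanite: 43.51 kg
Total batch = 139.7 kg; LOI loss = 39.75 kg; yield = 71.56%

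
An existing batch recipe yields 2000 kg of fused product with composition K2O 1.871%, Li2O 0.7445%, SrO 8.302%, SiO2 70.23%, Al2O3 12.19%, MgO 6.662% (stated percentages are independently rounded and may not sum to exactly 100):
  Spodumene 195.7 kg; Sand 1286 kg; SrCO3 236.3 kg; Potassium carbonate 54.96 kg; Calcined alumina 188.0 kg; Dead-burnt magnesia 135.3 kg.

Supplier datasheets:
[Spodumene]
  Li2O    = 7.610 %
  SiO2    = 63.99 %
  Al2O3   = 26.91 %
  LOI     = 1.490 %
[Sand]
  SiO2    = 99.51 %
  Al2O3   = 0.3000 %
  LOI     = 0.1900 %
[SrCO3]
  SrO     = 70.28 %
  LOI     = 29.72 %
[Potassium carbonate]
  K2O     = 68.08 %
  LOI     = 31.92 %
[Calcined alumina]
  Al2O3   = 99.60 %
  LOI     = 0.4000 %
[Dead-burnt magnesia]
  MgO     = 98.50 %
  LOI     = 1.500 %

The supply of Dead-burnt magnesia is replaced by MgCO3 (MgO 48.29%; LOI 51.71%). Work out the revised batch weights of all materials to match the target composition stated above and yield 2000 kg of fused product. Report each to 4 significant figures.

The whole derivation carries full precision through every step. The intermediate values appear (rounded to 4 significant figures) alongside each step — exactly one rounding is applied to each reported figure. The derived quantities, which include the six compositions, the yield, ignition loss, the totals, net glass mass, are recomputed at full float precision, as they appear in the problem or answer text, from the weighed amounts at 2000 kg of glass.
Oxide-by-oxide targets in 2000 kg fused product:
  K2O: 1.871% × 2000 = 37.42 kg
  Li2O: 0.7445% × 2000 = 14.89 kg
  SrO: 8.302% × 2000 = 166.0 kg
  SiO2: 70.23% × 2000 = 1405 kg
  Al2O3: 12.19% × 2000 = 243.8 kg
  MgO: 6.662% × 2000 = 133.2 kg
Checking each oxide sum from the weights as reported, versus the basis set out (oxide sums agree with the targets net of answer rounding effects):
  K2O: 54.96·0.6808 = 37.42 kg (target 37.42 kg)
  Li2O: 195.7·0.07610 = 14.89 kg (target 14.89 kg)
  SrO: 236.3·0.7028 = 166.1 kg (target 166.0 kg)
  SiO2: 195.7·0.6399 + 1286·0.9951 = 1405 kg (target 1405 kg)
  Al2O3: 195.7·0.2691 + 1286·0.003000 + 188.0·0.9960 = 243.8 kg (target 243.8 kg)
  MgO: 275.9·0.4829 = 133.2 kg (target 133.2 kg)
Mass balance on the glass: total charge less LOI = 2000 kg (summing oxide targets gives 2000 kg; against the stated basis, 2000 kg — differing by rounding only).
Batch total: Σ batch = 2237 kg; loss to ignition Σ batch·LOI = 236.6 kg; yield, glass over the total, = 89.42%.

Revised batch per 2000 kg fused product:
  Spodumene: 195.7 kg
  Sand: 1286 kg
  SrCO3: 236.3 kg
  Potassium carbonate: 54.96 kg
  Calcined alumina: 188.0 kg
  MgCO3: 275.9 kg
Total batch = 2237 kg; LOI loss = 236.6 kg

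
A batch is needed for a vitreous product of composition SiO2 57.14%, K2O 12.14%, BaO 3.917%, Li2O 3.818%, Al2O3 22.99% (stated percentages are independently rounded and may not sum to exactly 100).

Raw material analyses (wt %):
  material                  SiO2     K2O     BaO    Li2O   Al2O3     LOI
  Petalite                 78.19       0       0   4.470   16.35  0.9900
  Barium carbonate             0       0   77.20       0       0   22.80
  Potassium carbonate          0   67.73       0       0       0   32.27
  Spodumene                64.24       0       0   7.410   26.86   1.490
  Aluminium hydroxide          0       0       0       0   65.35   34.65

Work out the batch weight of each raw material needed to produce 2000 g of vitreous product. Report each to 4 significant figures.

All arithmetic holds full precision in all steps. Intermediates are printed (rounded to four significant digits) in the printout — every reported figure is rounded only once. All derived quantities are re-derived from the batch weights on 2000 g of glass at full float precision (the yield, ignition loss, five oxide percentages, glass mass, totals) as set out in the problem or the answer.
Per-oxide target masses for 2000 g vitreous product:
  SiO2: 57.14% × 2000 = 1143 g
  K2O: 12.14% × 2000 = 242.8 g
  BaO: 3.917% × 2000 = 78.34 g
  Li2O: 3.818% × 2000 = 76.36 g
  Al2O3: 22.99% × 2000 = 459.8 g
Sums-versus-targets review on the weights just shown, versus the basis set out (delivered sums recover each target once rounding is allowed for):
  SiO2: 1219·0.7819 + 295.1·0.6424 = 1143 g (target 1143 g)
  K2O: 358.5·0.6773 = 242.8 g (target 242.8 g)
  BaO: 101.5·0.7720 = 78.36 g (target 78.34 g)
  Li2O: 1219·0.04470 + 295.1·0.07410 = 76.36 g (target 76.36 g)
  Al2O3: 1219·0.1635 + 295.1·0.2686 + 277.3·0.6535 = 459.8 g (target 459.8 g)
Glass-mass sanity pass: the batch minus its LOI: 2000 g (the targets, summed, come to 2000 g; stated basis 2000 g — differing by rounding only).
Summing the batch: Σ batch = 2251 g; LOI loss = Σ batch·LOI = 251.4 g; yield = glass ÷ total batch = 88.83%.

Batch per 2000 g vitreous product:
  Petalite: 1219 g
  Barium carbonate: 101.5 g
  Potassium carbonate: 358.5 g
  Spodumene: 295.1 g
  Aluminium hydroxide: 277.3 g
Total batch = 2251 g; LOI loss = 251.4 g; yield = 88.83%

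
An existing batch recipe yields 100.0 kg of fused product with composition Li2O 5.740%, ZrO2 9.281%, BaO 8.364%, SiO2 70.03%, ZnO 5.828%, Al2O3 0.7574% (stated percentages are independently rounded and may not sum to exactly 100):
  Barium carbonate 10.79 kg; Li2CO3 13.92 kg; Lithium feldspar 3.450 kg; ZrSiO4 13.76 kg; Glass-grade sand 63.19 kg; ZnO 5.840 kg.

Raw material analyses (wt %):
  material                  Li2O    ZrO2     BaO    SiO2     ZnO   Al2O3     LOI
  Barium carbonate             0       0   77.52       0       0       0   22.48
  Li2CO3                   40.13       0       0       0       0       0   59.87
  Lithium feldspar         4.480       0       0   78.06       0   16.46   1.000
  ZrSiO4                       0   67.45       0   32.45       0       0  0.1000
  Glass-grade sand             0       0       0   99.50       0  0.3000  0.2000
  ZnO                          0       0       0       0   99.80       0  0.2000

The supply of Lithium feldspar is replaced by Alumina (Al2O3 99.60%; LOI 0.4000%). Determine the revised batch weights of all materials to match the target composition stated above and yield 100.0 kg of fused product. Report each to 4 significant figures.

The working math carries exact precision in every operation; mid-chain values are shown, rounded to 4 significant figures, alongside each step — each reported result takes a single rounding — the derived quantities are rebuilt in exact precision (six oxide percentages, the totals, glass mass, LOI, yield) using the weight values on 100.0 kg of glass, as set out in the problem or answer text.
Target oxide masses per 100.0 kg fused product:
  Li2O: 5.740% × 100.0 = 5.740 kg
  ZrO2: 9.281% × 100.0 = 9.281 kg
  BaO: 8.364% × 100.0 = 8.364 kg
  SiO2: 70.03% × 100.0 = 70.03 kg
  ZnO: 5.828% × 100.0 = 5.828 kg
  Al2O3: 0.7574% × 100.0 = 0.7574 kg
Sums-versus-targets review per the reported batch figures, relative to the basis at hand (sum by sum, the targets are met within answer rounding):
  Li2O: 14.30·0.4013 = 5.739 kg (target 5.740 kg)
  ZrO2: 13.76·0.6745 = 9.281 kg (target 9.281 kg)
  BaO: 10.79·0.7752 = 8.364 kg (target 8.364 kg)
  SiO2: 13.76·0.3245 + 65.89·0.9950 = 70.03 kg (target 70.03 kg)
  ZnO: 5.840·0.9980 = 5.828 kg (target 5.828 kg)
  Al2O3: 0.5620·0.9960 + 65.89·0.003000 = 0.7574 kg (target 0.7574 kg)
Auditing the glass mass value: Σ batch − LOI loss = 100.0 kg (per-oxide target masses sum to 100.0 kg; basis as stated: 100.0 kg — gaps are rounding artifacts).
Total batch = Σ batch = 111.1 kg; loss to ignition Σ batch·LOI = 11.15 kg; glass ÷ batch gives a yield of 89.97%.

Revised batch per 100.0 kg fused product:
  Barium carbonate: 10.79 kg
  Li2CO3: 14.30 kg
  Alumina: 0.5620 kg
  ZrSiO4: 13.76 kg
  Glass-grade sand: 65.89 kg
  ZnO: 5.840 kg
Total batch = 111.1 kg; LOI loss = 11.15 kg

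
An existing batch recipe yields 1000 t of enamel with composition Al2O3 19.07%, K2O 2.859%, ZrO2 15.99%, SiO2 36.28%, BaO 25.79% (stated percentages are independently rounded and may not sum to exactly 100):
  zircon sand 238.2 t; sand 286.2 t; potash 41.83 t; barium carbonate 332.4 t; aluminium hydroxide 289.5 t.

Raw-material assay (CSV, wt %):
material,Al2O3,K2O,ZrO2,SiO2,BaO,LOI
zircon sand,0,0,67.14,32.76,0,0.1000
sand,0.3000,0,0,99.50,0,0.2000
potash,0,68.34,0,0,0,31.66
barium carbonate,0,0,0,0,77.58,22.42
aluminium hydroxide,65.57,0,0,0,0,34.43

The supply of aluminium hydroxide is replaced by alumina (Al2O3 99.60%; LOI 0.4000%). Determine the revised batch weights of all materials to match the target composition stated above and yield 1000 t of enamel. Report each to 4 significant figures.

Revised batch per 1000 t enamel:
  zircon sand: 238.2 t
  sand: 286.2 t
  potash: 41.83 t
  barium carbonate: 332.4 t
  alumina: 190.6 t
Total batch = 1089 t; LOI loss = 89.34 t

Intermediates are shown with 4-significant-digit rounding when written out. All internal work maintains full precision end to end. Each reported result sees exactly one rounding; the derived quantities are carried at full float precision (ignition loss, net glass mass, the five compositions, the totals, yield) from the weighed amounts on 1000 t of glass, as given in the problem or the answer.
The oxide mass targets at 1000 t enamel:
  Al2O3: 19.07% × 1000 = 190.7 t
  K2O: 2.859% × 1000 = 28.59 t
  ZrO2: 15.99% × 1000 = 159.9 t
  SiO2: 36.28% × 1000 = 362.8 t
  BaO: 25.79% × 1000 = 257.9 t
Balance tally, oxide-wise, on the weights just shown, per the basis as stated (summed amounts equal target values within answer rounding):
  Al2O3: 286.2·0.003000 + 190.6·0.9960 = 190.7 t (target 190.7 t)
  K2O: 41.83·0.6834 = 28.59 t (target 28.59 t)
  ZrO2: 238.2·0.6714 = 159.9 t (target 159.9 t)
  SiO2: 238.2·0.3276 + 286.2·0.9950 = 362.8 t (target 362.8 t)
  BaO: 332.4·0.7758 = 257.9 t (target 257.9 t)
The glass-mass cross-check: batch total minus LOI = 999.9 t (the Σ of target masses is 999.9 t; the stated basis being 1000 t — any gap is answer rounding).
Adding the batch up: Σ batch = 1089 t; LOI removed, Σ of batch·LOI: 89.34 t; yield = glass ÷ total batch = 91.80%.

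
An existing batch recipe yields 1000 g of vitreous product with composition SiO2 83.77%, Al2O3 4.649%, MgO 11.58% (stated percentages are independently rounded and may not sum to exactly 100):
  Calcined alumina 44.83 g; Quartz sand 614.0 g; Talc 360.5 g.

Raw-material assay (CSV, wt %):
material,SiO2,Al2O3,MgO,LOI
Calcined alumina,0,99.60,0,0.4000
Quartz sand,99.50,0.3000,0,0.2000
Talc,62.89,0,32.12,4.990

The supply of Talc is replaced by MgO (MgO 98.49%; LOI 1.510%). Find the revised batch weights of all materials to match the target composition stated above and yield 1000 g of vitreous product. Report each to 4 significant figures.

Revised batch per 1000 g vitreous product:
  Calcined alumina: 44.14 g
  Quartz sand: 841.9 g
  MgO: 117.6 g
Total batch = 1004 g; LOI loss = 3.636 g

Intermediates are rounded off to 4 significant digits when displayed. All arithmetic maintains full precision at each step; a single rounding completes each reported figure — the derived quantities, which include glass mass, LOI, three oxide percentages, the totals, the yield, are re-derived at full float precision, as quoted within problem or answer, using the weight values on 1000 g of glass.
Oxide mass targets, per 1000 g vitreous product:
  SiO2: 83.77% × 1000 = 837.7 g
  Al2O3: 4.649% × 1000 = 46.49 g
  MgO: 11.58% × 1000 = 115.8 g
Per-oxide balance check given the weights on record, at the basis given (sums match the target masses once rounding is allowed for):
  SiO2: 841.9·0.9950 = 837.7 g (target 837.7 g)
  Al2O3: 44.14·0.9960 + 841.9·0.003000 = 46.49 g (target 46.49 g)
  MgO: 117.6·0.9849 = 115.8 g (target 115.8 g)
Auditing the glass mass value: whole batch net of LOI = 1000 g (the targets, summed, come to 1000 g; with the basis standing at 1000 g — differing by rounding only).
Adding the batch up: Σ batch = 1004 g; LOI removed, Σ of batch·LOI: 3.636 g; glass ÷ batch gives a yield of 99.64%.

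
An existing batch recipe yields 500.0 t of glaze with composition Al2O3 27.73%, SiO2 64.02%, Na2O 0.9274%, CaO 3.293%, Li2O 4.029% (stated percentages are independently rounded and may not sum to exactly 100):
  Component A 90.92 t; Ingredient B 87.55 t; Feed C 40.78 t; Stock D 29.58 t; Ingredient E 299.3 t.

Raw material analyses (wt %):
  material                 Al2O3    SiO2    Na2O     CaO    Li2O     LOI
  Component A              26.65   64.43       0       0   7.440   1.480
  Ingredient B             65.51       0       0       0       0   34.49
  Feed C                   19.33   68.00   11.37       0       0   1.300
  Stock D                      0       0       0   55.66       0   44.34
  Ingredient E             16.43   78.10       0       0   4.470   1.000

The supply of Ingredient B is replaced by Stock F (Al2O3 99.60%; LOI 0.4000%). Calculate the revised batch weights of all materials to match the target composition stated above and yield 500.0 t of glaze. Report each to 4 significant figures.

Revised batch per 500.0 t glaze:
  Component A: 90.92 t
  Stock F: 57.59 t
  Feed C: 40.78 t
  Stock D: 29.58 t
  Ingredient E: 299.3 t
Total batch = 518.2 t; LOI loss = 18.21 t

Working values are printed, rounded to four significant digits, as written. All internal work runs at exact precision in every operation; exactly one rounding is applied to every reported figure — all derived quantities are carried at exact precision (LOI, five oxide percentages, net glass mass, yield, the totals) from the weighed amounts per 500.0 t of glass, exactly as shown in either problem or answer.
Per-oxide target masses for 500.0 t glaze:
  Al2O3: 27.73% × 500.0 = 138.6 t
  SiO2: 64.02% × 500.0 = 320.1 t
  Na2O: 0.9274% × 500.0 = 4.637 t
  CaO: 3.293% × 500.0 = 16.46 t
  Li2O: 4.029% × 500.0 = 20.14 t
Checking each oxide sum from the weights as reported, on the stated basis (target by target, the sums agree within answer rounding):
  Al2O3: 90.92·0.2665 + 57.59·0.9960 + 40.78·0.1933 + 299.3·0.1643 = 138.6 t (target 138.6 t)
  SiO2: 90.92·0.6443 + 40.78·0.6800 + 299.3·0.7810 = 320.1 t (target 320.1 t)
  Na2O: 40.78·0.1137 = 4.637 t (target 4.637 t)
  CaO: 29.58·0.5566 = 16.46 t (target 16.46 t)
  Li2O: 90.92·0.07440 + 299.3·0.04470 = 20.14 t (target 20.14 t)
Glass-mass closure: total charge less LOI = 500.0 t (per-oxide target masses sum to 500.0 t; with the basis standing at 500.0 t — any gap is answer rounding).
Summing the batch: Σ batch = 518.2 t; the LOI term Σ batch·LOI equals 18.21 t; yield = glass ÷ total batch = 96.48%.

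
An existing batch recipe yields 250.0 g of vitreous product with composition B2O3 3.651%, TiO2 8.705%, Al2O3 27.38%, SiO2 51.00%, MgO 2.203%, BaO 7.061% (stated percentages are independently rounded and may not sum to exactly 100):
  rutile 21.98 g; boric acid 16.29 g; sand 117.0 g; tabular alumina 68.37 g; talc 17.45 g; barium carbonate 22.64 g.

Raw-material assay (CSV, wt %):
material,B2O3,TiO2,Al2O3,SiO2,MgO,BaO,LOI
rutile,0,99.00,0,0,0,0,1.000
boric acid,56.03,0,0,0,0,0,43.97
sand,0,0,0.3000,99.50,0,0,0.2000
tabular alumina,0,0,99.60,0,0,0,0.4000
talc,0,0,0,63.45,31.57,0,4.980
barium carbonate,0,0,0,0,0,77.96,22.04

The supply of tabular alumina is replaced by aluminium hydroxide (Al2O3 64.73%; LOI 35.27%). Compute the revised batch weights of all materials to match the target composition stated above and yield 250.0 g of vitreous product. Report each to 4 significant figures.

Revised batch per 250.0 g vitreous product:
  rutile: 21.98 g
  boric acid: 16.29 g
  sand: 117.0 g
  aluminium hydroxide: 105.2 g
  talc: 17.45 g
  barium carbonate: 22.64 g
Total batch = 300.6 g; LOI loss = 50.58 g

Each numeric step keeps full float precision in all steps — the intermediate values are printed with 4-significant-digit rounding within the worked lines — a single rounding produces every reported number — all derived quantities, including the totals, ignition loss, net glass mass, yield, six oxide percentages, are rebuilt starting from the weights per 250.0 g of glass at exact precision, as quoted within the problem or the answer.
The oxide mass targets at 250.0 g vitreous product:
  B2O3: 3.651% × 250.0 = 9.128 g
  TiO2: 8.705% × 250.0 = 21.76 g
  Al2O3: 27.38% × 250.0 = 68.45 g
  SiO2: 51.00% × 250.0 = 127.5 g
  MgO: 2.203% × 250.0 = 5.508 g
  BaO: 7.061% × 250.0 = 17.65 g
A balance pass over the oxides, given the weights on record, under the basis named above (target by target, the sums agree inside rounding margins):
  B2O3: 16.29·0.5603 = 9.127 g (target 9.128 g)
  TiO2: 21.98·0.9900 = 21.76 g (target 21.76 g)
  Al2O3: 117.0·0.003000 + 105.2·0.6473 = 68.45 g (target 68.45 g)
  SiO2: 117.0·0.9950 + 17.45·0.6345 = 127.5 g (target 127.5 g)
  MgO: 17.45·0.3157 = 5.509 g (target 5.508 g)
  BaO: 22.64·0.7796 = 17.65 g (target 17.65 g)
Glass-mass sanity pass: total batch − LOI = 250.0 g (summing oxide targets gives 250.0 g; the stated basis being 250.0 g — any gap is answer rounding).
Summing the batch: Σ batch = 300.6 g; LOI loss = Σ batch·LOI = 50.58 g; yield = glass ÷ total batch = 83.17%.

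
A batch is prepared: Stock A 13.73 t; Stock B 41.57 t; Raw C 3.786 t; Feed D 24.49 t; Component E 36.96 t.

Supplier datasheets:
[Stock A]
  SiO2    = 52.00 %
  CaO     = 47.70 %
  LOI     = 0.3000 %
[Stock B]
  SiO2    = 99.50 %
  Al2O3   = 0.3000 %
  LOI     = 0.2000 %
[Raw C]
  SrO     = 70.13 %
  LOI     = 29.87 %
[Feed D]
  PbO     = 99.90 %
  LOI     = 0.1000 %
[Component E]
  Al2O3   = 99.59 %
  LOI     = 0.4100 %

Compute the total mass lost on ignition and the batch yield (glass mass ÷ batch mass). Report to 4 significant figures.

The whole derivation maintains full float precision through every step; values along the way are shown rounded to 4 significant digits as written — every reported value includes exactly one rounding — all derived quantities (ignition loss, net glass mass, the yield, the totals, five oxide percentages) are recomputed from the weighed amounts per 119.1 t of glass at full float precision as quoted within the problem or the answer.
LOI of each material in turn:
  Stock A: 13.73 × 0.003000 = 0.04119 t
  Stock B: 41.57 × 0.002000 = 0.08314 t
  Raw C: 3.786 × 0.2987 = 1.131 t
  Feed D: 24.49 × 0.001000 = 0.02449 t
  Component E: 36.96 × 0.004100 = 0.1515 t
Total LOI = 1.431 t
Glass = batch − LOI = 120.5 − 1.431 = 119.1 t

LOI loss = 1.431 t; glass = 119.1 t; yield = 98.81%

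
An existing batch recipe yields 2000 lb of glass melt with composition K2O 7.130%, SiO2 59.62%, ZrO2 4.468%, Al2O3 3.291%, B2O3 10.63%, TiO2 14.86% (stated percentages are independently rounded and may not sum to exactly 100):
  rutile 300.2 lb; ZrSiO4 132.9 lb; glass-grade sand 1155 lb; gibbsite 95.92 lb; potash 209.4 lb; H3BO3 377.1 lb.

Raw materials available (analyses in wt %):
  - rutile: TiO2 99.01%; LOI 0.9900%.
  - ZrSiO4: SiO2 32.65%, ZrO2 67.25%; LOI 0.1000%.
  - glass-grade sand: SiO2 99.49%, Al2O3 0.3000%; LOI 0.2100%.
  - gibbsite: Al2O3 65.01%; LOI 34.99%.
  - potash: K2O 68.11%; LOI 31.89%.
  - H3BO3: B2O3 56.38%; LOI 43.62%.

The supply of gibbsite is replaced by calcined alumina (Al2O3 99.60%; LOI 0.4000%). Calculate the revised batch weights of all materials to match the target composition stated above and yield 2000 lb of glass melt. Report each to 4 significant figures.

The whole derivation holds exact precision through every step; in-progress results are displayed (rounded to four significant digits) across the worked steps; each reported result is rounded once only; all derived quantities (glass mass, LOI, the yield, the totals, six oxide percentages) are re-derived from the weighed amounts at 2000 lb of glass at full precision as quoted within the problem or the answer.
Target oxide masses per 2000 lb glass melt:
  K2O: 7.130% × 2000 = 142.6 lb
  SiO2: 59.62% × 2000 = 1192 lb
  ZrO2: 4.468% × 2000 = 89.36 lb
  Al2O3: 3.291% × 2000 = 65.82 lb
  B2O3: 10.63% × 2000 = 212.6 lb
  TiO2: 14.86% × 2000 = 297.2 lb
Per-oxide balance check from the weights as reported, at the basis given (summed amounts equal target values up to rounding of the answer):
  K2O: 209.4·0.6811 = 142.6 lb (target 142.6 lb)
  SiO2: 132.9·0.3265 + 1155·0.9949 = 1193 lb (target 1192 lb)
  ZrO2: 132.9·0.6725 = 89.38 lb (target 89.36 lb)
  Al2O3: 1155·0.003000 + 62.61·0.9960 = 65.82 lb (target 65.82 lb)
  B2O3: 377.1·0.5638 = 212.6 lb (target 212.6 lb)
  TiO2: 300.2·0.9901 = 297.2 lb (target 297.2 lb)
Glass-mass bookkeeping: Σ batch − LOI loss = 2000 lb (the Σ of target masses is 2000 lb; basis as stated: 2000 lb — gaps are rounding artifacts).
Summing the batch: Σ batch = 2237 lb; LOI removed, Σ of batch·LOI: 237.0 lb; yield = glass ÷ total batch = 89.40%.

Revised batch per 2000 lb glass melt:
  rutile: 300.2 lb
  ZrSiO4: 132.9 lb
  glass-grade sand: 1155 lb
  calcined alumina: 62.61 lb
  potash: 209.4 lb
  H3BO3: 377.1 lb
Total batch = 2237 lb; LOI loss = 237.0 lb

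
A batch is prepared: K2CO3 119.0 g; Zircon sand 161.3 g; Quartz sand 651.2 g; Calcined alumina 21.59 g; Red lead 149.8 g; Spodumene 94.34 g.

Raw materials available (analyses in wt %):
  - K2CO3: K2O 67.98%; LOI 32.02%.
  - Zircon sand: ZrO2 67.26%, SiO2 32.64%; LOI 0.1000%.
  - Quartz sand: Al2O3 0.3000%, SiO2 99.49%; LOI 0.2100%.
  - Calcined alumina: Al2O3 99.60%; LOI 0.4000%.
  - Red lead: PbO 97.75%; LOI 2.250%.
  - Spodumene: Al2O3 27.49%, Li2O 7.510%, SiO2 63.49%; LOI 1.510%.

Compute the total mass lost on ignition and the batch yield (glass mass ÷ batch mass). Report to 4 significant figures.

LOI loss = 44.51 g; glass = 1153 g; yield = 96.28%

Rounding to four significant figures applies to each working value as shown. Each numeric step holds exact precision in all steps. Each reported figure undergoes a single rounding. All derived quantities (glass mass, the totals, six oxide percentages, the yield, ignition loss) are carried using the weight values for 1153 g of glass in exact precision, as given in either problem or answer.
Ignition loss by material:
  K2CO3: 119.0 × 0.3202 = 38.10 g
  Zircon sand: 161.3 × 0.001000 = 0.1613 g
  Quartz sand: 651.2 × 0.002100 = 1.368 g
  Calcined alumina: 21.59 × 0.004000 = 0.08636 g
  Red lead: 149.8 × 0.02250 = 3.371 g
  Spodumene: 94.34 × 0.01510 = 1.425 g
Total LOI = 44.51 g
Glass = batch − LOI = 1197 − 44.51 = 1153 g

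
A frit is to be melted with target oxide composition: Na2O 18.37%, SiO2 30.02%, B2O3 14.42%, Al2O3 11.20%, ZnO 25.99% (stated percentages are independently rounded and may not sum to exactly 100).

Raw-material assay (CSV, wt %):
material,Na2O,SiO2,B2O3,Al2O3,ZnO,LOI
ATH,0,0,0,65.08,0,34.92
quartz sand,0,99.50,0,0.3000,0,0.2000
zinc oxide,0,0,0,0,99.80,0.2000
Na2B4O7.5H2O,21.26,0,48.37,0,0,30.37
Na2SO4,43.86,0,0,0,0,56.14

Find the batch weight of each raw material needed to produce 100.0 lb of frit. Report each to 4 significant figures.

Batch per 100.0 lb frit:
  ATH: 17.07 lb
  quartz sand: 30.17 lb
  zinc oxide: 26.04 lb
  Na2B4O7.5H2O: 29.81 lb
  Na2SO4: 27.43 lb
Total batch = 130.5 lb; LOI loss = 30.53 lb; yield = 76.61%

Every computation runs at full float precision at each step. The intermediate values are printed rounded to four significant figures when written out — a single rounding produces each reported figure. The derived quantities (the yield, glass mass, ignition loss, the five compositions, the totals) are computed in full precision starting from the weights at 100.0 lb of glass, as written in problem or answer.
Oxide mass targets, per 100.0 lb frit:
  Na2O: 18.37% × 100.0 = 18.37 lb
  SiO2: 30.02% × 100.0 = 30.02 lb
  B2O3: 14.42% × 100.0 = 14.42 lb
  Al2O3: 11.20% × 100.0 = 11.20 lb
  ZnO: 25.99% × 100.0 = 25.99 lb
Per-oxide balance check on the weights just shown, relative to the basis at hand (target by target, the sums agree modulo rounding of the values):
  Na2O: 29.81·0.2126 + 27.43·0.4386 = 18.37 lb (target 18.37 lb)
  SiO2: 30.17·0.9950 = 30.02 lb (target 30.02 lb)
  B2O3: 29.81·0.4837 = 14.42 lb (target 14.42 lb)
  Al2O3: 17.07·0.6508 + 30.17·0.003000 = 11.20 lb (target 11.20 lb)
  ZnO: 26.04·0.9980 = 25.99 lb (target 25.99 lb)
Glass-mass closure: the batch minus its LOI: 99.99 lb (summing oxide targets gives 100.0 lb; basis as stated: 100.0 lb — any gap is answer rounding).
Total batch = Σ batch = 130.5 lb; the LOI term Σ batch·LOI equals 30.53 lb; yield: glass divided by total = 76.61%.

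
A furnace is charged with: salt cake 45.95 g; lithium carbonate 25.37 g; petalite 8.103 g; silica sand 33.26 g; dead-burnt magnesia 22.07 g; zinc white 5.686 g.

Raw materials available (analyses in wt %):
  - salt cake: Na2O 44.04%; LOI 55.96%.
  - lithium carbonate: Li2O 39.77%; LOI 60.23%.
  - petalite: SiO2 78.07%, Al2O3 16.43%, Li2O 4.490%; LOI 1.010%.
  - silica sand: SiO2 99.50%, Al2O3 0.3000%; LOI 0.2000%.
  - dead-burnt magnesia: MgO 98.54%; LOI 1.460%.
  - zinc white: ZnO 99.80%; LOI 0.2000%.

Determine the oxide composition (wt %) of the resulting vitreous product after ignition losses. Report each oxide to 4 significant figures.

Glass mass = 98.96 g (batch 140.4 − LOI 41.48).
Composition: SiO2 39.83%, Al2O3 1.446%, ZnO 5.734%, Li2O 10.56%, MgO 21.98%, Na2O 20.45%

All arithmetic runs at full precision through every step. Mid-chain values appear (rounded to 4 significant figures) across the worked steps; each reported number undergoes a single rounding; all derived quantities (LOI, six oxide percentages, totals, net glass mass, the yield) are rebuilt from the batch weights at 98.96 g of glass at exact precision exactly as shown in problem or answer.
Delivered oxide masses:
  SiO2: 8.103·0.7807 + 33.26·0.9950 = 39.42 g
  Al2O3: 8.103·0.1643 + 33.26·0.003000 = 1.431 g
  ZnO: 5.686·0.9980 = 5.675 g
  Li2O: 25.37·0.3977 + 8.103·0.04490 = 10.45 g
  MgO: 22.07·0.9854 = 21.75 g
  Na2O: 45.95·0.4404 = 20.24 g
LOI: 45.95·0.5596 + 25.37·0.6023 + 8.103·0.01010 + 33.26·0.002000 + 22.07·0.01460 + 5.686·0.002000 = 41.48 g
Resulting glass, batch − LOI: 140.4 − 41.48 = 98.96 g (matching Σ of the oxides)
wt % = 100 × oxide mass / glass mass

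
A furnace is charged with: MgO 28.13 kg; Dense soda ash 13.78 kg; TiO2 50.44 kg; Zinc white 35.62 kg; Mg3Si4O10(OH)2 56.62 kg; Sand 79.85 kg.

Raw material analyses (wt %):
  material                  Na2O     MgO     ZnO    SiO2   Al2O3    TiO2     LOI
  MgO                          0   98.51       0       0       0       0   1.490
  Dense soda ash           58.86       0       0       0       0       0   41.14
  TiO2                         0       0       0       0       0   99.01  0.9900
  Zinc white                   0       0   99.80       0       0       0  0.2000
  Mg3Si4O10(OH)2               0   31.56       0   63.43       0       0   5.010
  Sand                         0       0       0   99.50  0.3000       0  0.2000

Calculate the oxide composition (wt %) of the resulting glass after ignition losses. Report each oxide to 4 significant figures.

In-progress results are shown, rounded to four significant digits, between the steps — each numeric step maintains full float precision at each step; each reported value takes just one rounding — the derived quantities (net glass mass, the yield, six oxide percentages, LOI, the totals) are carried using the weight values per 254.8 kg of glass at full precision exactly as shown in problem or answer.
Delivered oxide masses:
  Na2O: 13.78·0.5886 = 8.111 kg
  MgO: 28.13·0.9851 + 56.62·0.3156 = 45.58 kg
  ZnO: 35.62·0.9980 = 35.55 kg
  SiO2: 56.62·0.6343 + 79.85·0.9950 = 115.4 kg
  Al2O3: 79.85·0.003000 = 0.2395 kg
  TiO2: 50.44·0.9901 = 49.94 kg
LOI: 28.13·0.01490 + 13.78·0.4114 + 50.44·0.009900 + 35.62·0.002000 + 56.62·0.05010 + 79.85·0.002000 = 9.655 kg
Resulting glass, batch − LOI: 264.4 − 9.655 = 254.8 kg (the oxide masses sum to this)
percent by weight: oxide/glass ×100

Glass mass = 254.8 kg (batch 264.4 − LOI 9.655).
Composition: Na2O 3.183%, MgO 17.89%, ZnO 13.95%, SiO2 45.28%, Al2O3 0.09402%, TiO2 19.60%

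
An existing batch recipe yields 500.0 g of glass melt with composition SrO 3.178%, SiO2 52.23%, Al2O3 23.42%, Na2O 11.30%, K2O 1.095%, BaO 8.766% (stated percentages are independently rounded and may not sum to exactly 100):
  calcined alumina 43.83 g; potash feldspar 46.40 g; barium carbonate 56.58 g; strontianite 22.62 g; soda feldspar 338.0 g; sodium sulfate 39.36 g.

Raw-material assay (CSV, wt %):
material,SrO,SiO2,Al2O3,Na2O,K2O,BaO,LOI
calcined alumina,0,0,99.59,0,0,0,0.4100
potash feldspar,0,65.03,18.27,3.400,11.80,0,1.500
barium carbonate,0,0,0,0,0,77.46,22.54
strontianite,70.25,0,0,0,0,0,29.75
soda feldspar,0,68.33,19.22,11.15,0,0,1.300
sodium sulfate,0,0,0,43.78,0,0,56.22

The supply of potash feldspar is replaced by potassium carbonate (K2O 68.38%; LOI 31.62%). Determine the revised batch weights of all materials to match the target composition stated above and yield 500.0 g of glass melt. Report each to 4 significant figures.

Revised batch per 500.0 g glass melt:
  calcined alumina: 43.82 g
  potassium carbonate: 8.007 g
  barium carbonate: 56.58 g
  strontianite: 22.62 g
  soda feldspar: 382.2 g
  sodium sulfate: 31.72 g
Total batch = 544.9 g; LOI loss = 45.00 g

Each numeric step keeps full precision all the way through. In-progress results are printed (rounded to four significant digits) across the worked steps — every reported result includes exactly one rounding; the derived quantities, which include totals, LOI, glass mass, the six compositions, the yield, are rebuilt in full float precision, as written in question or answer, using the weight values for 500.0 g of glass.
Oxide mass targets, per 500.0 g glass melt:
  SrO: 3.178% × 500.0 = 15.89 g
  SiO2: 52.23% × 500.0 = 261.2 g
  Al2O3: 23.42% × 500.0 = 117.1 g
  Na2O: 11.30% × 500.0 = 56.50 g
  K2O: 1.095% × 500.0 = 5.475 g
  BaO: 8.766% × 500.0 = 43.83 g
Sums-versus-targets review using the reported weights, on the stated basis (each sum matches its target mass exact up to rounding of places):
  SrO: 22.62·0.7025 = 15.89 g (target 15.89 g)
  SiO2: 382.2·0.6833 = 261.2 g (target 261.2 g)
  Al2O3: 43.82·0.9959 + 382.2·0.1922 = 117.1 g (target 117.1 g)
  Na2O: 382.2·0.1115 + 31.72·0.4378 = 56.50 g (target 56.50 g)
  K2O: 8.007·0.6838 = 5.475 g (target 5.475 g)
  BaO: 56.58·0.7746 = 43.83 g (target 43.83 g)
Mass balance on the glass: batch Σ − ignition loss = 500.0 g (the Σ of target masses is 499.9 g; with the basis standing at 500.0 g — rounding explains the deltas).
Batch grand total — Σ batch = 544.9 g; LOI removed, Σ of batch·LOI: 45.00 g; yield, glass over the total, = 91.74%.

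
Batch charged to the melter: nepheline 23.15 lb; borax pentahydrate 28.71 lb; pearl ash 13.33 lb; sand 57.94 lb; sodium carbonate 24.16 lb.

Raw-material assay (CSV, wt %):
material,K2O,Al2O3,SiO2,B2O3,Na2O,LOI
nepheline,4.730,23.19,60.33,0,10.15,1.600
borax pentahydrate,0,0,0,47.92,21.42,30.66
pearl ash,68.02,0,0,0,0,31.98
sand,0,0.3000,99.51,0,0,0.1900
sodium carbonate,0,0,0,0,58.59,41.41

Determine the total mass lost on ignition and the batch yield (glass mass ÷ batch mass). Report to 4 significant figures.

The whole derivation maintains exact precision in every operation — working values are displayed (rounded to 4 significant digits) within the worked lines — exactly one rounding is applied to each reported figure — the derived quantities (glass mass, totals, the five compositions, the yield, LOI) are computed using the weight values on 123.7 lb of glass in full float precision, exactly as shown in question or answer.
Loss on ignition, line by line:
  nepheline: 23.15 × 0.01600 = 0.3704 lb
  borax pentahydrate: 28.71 × 0.3066 = 8.802 lb
  pearl ash: 13.33 × 0.3198 = 4.263 lb
  sand: 57.94 × 0.001900 = 0.1101 lb
  sodium carbonate: 24.16 × 0.4141 = 10.00 lb
Total LOI = 23.55 lb
Glass = batch − LOI = 147.3 − 23.55 = 123.7 lb

LOI loss = 23.55 lb; glass = 123.7 lb; yield = 84.01%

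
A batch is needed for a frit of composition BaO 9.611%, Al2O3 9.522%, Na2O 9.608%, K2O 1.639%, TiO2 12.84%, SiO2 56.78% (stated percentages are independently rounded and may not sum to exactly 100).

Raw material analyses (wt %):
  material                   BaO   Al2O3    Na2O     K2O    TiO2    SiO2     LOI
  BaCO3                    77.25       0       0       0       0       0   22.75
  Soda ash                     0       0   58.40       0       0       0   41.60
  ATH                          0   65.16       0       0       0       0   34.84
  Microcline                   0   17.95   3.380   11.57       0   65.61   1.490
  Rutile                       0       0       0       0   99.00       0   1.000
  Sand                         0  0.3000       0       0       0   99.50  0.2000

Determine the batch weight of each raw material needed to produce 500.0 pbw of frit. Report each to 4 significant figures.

Batch per 500.0 pbw frit:
  BaCO3: 62.21 pbw
  Soda ash: 78.16 pbw
  ATH: 52.46 pbw
  Microcline: 70.83 pbw
  Rutile: 64.85 pbw
  Sand: 238.6 pbw
Total batch = 567.1 pbw; LOI loss = 67.13 pbw; yield = 88.16%

Every computation keeps exact precision from start to finish. Rounding to 4 significant digits governs every working value as shown; each reported result takes a single rounding — derived quantities, including six oxide percentages, ignition loss, the totals, net glass mass, yield, are computed starting from the weights at 500.0 pbw of glass at full precision, exactly as shown in either problem or answer.
Per-oxide target masses for 500.0 pbw frit:
  BaO: 9.611% × 500.0 = 48.06 pbw
  Al2O3: 9.522% × 500.0 = 47.61 pbw
  Na2O: 9.608% × 500.0 = 48.04 pbw
  K2O: 1.639% × 500.0 = 8.195 pbw
  TiO2: 12.84% × 500.0 = 64.20 pbw
  SiO2: 56.78% × 500.0 = 283.9 pbw
Verifying the oxide balance with the batch weights as given, against the basis in use (sums match the target masses once rounding is allowed for):
  BaO: 62.21·0.7725 = 48.06 pbw (target 48.06 pbw)
  Al2O3: 52.46·0.6516 + 70.83·0.1795 + 238.6·0.003000 = 47.61 pbw (target 47.61 pbw)
  Na2O: 78.16·0.5840 + 70.83·0.03380 = 48.04 pbw (target 48.04 pbw)
  K2O: 70.83·0.1157 = 8.195 pbw (target 8.195 pbw)
  TiO2: 64.85·0.9900 = 64.20 pbw (target 64.20 pbw)
  SiO2: 70.83·0.6561 + 238.6·0.9950 = 283.9 pbw (target 283.9 pbw)
Glass mass check: batch total minus LOI = 500.0 pbw (targets for the oxides total 500.0 pbw; the stated basis being 500.0 pbw — rounding explains the deltas).
Batch total: Σ batch = 567.1 pbw; ignition loss, Σ(batch × LOI) = 67.13 pbw; yield, glass over the total, = 88.16%.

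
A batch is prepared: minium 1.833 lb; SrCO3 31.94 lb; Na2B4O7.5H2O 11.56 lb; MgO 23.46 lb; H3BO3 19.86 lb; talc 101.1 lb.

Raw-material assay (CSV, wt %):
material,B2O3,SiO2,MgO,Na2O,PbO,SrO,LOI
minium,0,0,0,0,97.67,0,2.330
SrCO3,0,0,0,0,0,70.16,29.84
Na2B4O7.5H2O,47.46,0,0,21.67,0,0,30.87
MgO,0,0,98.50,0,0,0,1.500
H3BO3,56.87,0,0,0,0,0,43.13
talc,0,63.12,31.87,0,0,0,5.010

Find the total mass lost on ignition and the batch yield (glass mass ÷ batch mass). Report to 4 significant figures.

LOI loss = 27.12 lb; glass = 162.6 lb; yield = 85.71%

Values along the way are rounded to 4 significant digits wherever printed; all internal work keeps full precision at all times; every reported figure undergoes a single rounding — all derived quantities (the six compositions, the yield, glass mass, LOI, totals) are re-derived in exact precision from the weighed amounts at 162.6 lb of glass as set out in the problem or the answer.
Ignition loss by material:
  minium: 1.833 × 0.02330 = 0.04271 lb
  SrCO3: 31.94 × 0.2984 = 9.531 lb
  Na2B4O7.5H2O: 11.56 × 0.3087 = 3.569 lb
  MgO: 23.46 × 0.01500 = 0.3519 lb
  H3BO3: 19.86 × 0.4313 = 8.566 lb
  talc: 101.1 × 0.05010 = 5.065 lb
Total LOI = 27.12 lb
Glass = batch − LOI = 189.8 − 27.12 = 162.6 lb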